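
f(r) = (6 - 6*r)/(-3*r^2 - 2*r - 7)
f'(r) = (6 - 6*r)*(6*r + 2)/(-3*r^2 - 2*r - 7)^2 - 6/(-3*r^2 - 2*r - 7)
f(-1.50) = -1.40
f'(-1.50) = -0.35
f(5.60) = 0.25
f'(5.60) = -0.02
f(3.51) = 0.30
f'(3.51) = -0.02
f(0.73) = -0.16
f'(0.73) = 0.70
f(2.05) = 0.27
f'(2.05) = 0.09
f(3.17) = 0.30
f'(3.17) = -0.01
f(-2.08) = -1.17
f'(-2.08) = -0.39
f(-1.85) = -1.26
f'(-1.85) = -0.40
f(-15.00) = -0.15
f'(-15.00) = -0.01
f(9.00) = 0.18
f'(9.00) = -0.02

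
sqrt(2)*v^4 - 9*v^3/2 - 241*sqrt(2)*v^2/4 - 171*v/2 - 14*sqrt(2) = (v - 7*sqrt(2))*(v + sqrt(2)/2)*(v + 4*sqrt(2))*(sqrt(2)*v + 1/2)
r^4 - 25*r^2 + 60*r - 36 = (r - 3)*(r - 2)*(r - 1)*(r + 6)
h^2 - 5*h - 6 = (h - 6)*(h + 1)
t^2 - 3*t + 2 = (t - 2)*(t - 1)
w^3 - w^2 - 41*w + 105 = (w - 5)*(w - 3)*(w + 7)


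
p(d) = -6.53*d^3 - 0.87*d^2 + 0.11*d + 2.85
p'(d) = -19.59*d^2 - 1.74*d + 0.11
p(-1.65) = 29.63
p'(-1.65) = -50.35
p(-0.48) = 3.32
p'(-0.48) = -3.57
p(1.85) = -41.27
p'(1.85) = -70.16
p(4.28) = -524.59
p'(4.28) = -366.19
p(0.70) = 0.26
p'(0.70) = -10.71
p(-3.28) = 223.56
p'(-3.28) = -204.94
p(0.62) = 1.03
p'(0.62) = -8.50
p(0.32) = 2.58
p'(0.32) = -2.45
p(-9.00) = 4691.76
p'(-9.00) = -1571.02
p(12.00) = -11404.95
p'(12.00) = -2841.73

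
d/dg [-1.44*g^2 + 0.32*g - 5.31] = 0.32 - 2.88*g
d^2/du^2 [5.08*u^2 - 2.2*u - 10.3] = 10.1600000000000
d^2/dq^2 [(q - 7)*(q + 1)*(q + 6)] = 6*q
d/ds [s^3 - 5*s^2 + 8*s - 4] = 3*s^2 - 10*s + 8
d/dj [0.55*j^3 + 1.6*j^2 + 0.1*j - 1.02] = 1.65*j^2 + 3.2*j + 0.1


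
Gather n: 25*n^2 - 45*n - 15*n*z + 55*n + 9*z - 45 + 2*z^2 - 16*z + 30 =25*n^2 + n*(10 - 15*z) + 2*z^2 - 7*z - 15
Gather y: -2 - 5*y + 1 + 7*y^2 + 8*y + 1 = 7*y^2 + 3*y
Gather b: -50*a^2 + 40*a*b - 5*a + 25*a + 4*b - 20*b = -50*a^2 + 20*a + b*(40*a - 16)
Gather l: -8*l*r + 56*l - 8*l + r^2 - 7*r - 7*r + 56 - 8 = l*(48 - 8*r) + r^2 - 14*r + 48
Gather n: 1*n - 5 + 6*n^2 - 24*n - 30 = 6*n^2 - 23*n - 35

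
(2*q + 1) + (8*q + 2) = 10*q + 3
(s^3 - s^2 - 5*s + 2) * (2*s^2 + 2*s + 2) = 2*s^5 - 10*s^3 - 8*s^2 - 6*s + 4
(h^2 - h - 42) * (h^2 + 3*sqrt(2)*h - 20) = h^4 - h^3 + 3*sqrt(2)*h^3 - 62*h^2 - 3*sqrt(2)*h^2 - 126*sqrt(2)*h + 20*h + 840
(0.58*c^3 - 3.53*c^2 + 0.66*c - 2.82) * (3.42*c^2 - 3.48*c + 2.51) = 1.9836*c^5 - 14.091*c^4 + 15.9974*c^3 - 20.8015*c^2 + 11.4702*c - 7.0782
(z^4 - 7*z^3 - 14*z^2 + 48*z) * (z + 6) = z^5 - z^4 - 56*z^3 - 36*z^2 + 288*z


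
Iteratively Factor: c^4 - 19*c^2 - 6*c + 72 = (c + 3)*(c^3 - 3*c^2 - 10*c + 24) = (c + 3)^2*(c^2 - 6*c + 8) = (c - 4)*(c + 3)^2*(c - 2)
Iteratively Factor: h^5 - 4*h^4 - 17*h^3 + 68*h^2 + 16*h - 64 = (h + 4)*(h^4 - 8*h^3 + 15*h^2 + 8*h - 16) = (h + 1)*(h + 4)*(h^3 - 9*h^2 + 24*h - 16) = (h - 4)*(h + 1)*(h + 4)*(h^2 - 5*h + 4) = (h - 4)*(h - 1)*(h + 1)*(h + 4)*(h - 4)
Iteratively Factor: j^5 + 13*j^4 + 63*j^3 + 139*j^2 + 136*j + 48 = (j + 1)*(j^4 + 12*j^3 + 51*j^2 + 88*j + 48) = (j + 1)*(j + 3)*(j^3 + 9*j^2 + 24*j + 16) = (j + 1)^2*(j + 3)*(j^2 + 8*j + 16) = (j + 1)^2*(j + 3)*(j + 4)*(j + 4)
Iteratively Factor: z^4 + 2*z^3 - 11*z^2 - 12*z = (z - 3)*(z^3 + 5*z^2 + 4*z) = z*(z - 3)*(z^2 + 5*z + 4) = z*(z - 3)*(z + 4)*(z + 1)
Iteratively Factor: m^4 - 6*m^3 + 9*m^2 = (m - 3)*(m^3 - 3*m^2) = m*(m - 3)*(m^2 - 3*m) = m^2*(m - 3)*(m - 3)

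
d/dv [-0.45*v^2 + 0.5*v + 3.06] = 0.5 - 0.9*v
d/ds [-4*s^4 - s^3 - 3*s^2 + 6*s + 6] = -16*s^3 - 3*s^2 - 6*s + 6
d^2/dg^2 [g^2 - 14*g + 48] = 2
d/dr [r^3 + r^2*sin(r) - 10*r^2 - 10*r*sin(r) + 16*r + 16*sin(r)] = r^2*cos(r) + 3*r^2 + 2*r*sin(r) - 10*r*cos(r) - 20*r - 10*sin(r) + 16*cos(r) + 16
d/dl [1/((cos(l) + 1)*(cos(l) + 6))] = (2*cos(l) + 7)*sin(l)/((cos(l) + 1)^2*(cos(l) + 6)^2)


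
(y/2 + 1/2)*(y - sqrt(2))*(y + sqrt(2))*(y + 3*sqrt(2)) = y^4/2 + y^3/2 + 3*sqrt(2)*y^3/2 - y^2 + 3*sqrt(2)*y^2/2 - 3*sqrt(2)*y - y - 3*sqrt(2)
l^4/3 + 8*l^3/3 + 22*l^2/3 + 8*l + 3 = (l/3 + 1)*(l + 1)^2*(l + 3)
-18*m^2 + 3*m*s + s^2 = (-3*m + s)*(6*m + s)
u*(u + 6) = u^2 + 6*u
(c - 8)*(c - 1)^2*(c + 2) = c^4 - 8*c^3 - 3*c^2 + 26*c - 16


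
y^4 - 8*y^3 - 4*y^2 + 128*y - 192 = (y - 6)*(y - 4)*(y - 2)*(y + 4)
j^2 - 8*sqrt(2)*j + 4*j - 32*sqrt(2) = (j + 4)*(j - 8*sqrt(2))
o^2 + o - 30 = (o - 5)*(o + 6)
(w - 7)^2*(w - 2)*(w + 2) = w^4 - 14*w^3 + 45*w^2 + 56*w - 196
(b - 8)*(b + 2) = b^2 - 6*b - 16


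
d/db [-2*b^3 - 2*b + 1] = -6*b^2 - 2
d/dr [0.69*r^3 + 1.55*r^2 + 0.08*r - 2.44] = 2.07*r^2 + 3.1*r + 0.08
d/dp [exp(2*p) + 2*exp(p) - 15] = 2*(exp(p) + 1)*exp(p)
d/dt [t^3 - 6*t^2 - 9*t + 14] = 3*t^2 - 12*t - 9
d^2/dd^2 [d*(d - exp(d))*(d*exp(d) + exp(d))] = (d^3 - 4*d^2*exp(d) + 7*d^2 - 12*d*exp(d) + 10*d - 6*exp(d) + 2)*exp(d)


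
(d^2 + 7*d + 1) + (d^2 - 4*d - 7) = 2*d^2 + 3*d - 6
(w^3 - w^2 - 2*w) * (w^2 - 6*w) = w^5 - 7*w^4 + 4*w^3 + 12*w^2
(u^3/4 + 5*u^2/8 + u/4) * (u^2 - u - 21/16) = u^5/4 + 3*u^4/8 - 45*u^3/64 - 137*u^2/128 - 21*u/64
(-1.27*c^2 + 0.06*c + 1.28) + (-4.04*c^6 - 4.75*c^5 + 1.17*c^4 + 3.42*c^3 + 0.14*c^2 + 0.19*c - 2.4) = -4.04*c^6 - 4.75*c^5 + 1.17*c^4 + 3.42*c^3 - 1.13*c^2 + 0.25*c - 1.12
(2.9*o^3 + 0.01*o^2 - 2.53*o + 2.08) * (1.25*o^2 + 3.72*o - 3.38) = 3.625*o^5 + 10.8005*o^4 - 12.9273*o^3 - 6.8454*o^2 + 16.289*o - 7.0304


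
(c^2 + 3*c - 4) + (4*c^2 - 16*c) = 5*c^2 - 13*c - 4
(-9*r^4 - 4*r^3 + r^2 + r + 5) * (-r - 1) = 9*r^5 + 13*r^4 + 3*r^3 - 2*r^2 - 6*r - 5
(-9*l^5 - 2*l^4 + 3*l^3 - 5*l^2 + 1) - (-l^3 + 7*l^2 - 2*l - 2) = -9*l^5 - 2*l^4 + 4*l^3 - 12*l^2 + 2*l + 3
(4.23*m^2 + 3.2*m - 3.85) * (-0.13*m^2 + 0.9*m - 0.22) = -0.5499*m^4 + 3.391*m^3 + 2.4499*m^2 - 4.169*m + 0.847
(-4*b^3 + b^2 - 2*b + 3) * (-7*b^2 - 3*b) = 28*b^5 + 5*b^4 + 11*b^3 - 15*b^2 - 9*b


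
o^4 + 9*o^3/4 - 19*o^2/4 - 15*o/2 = o*(o - 2)*(o + 5/4)*(o + 3)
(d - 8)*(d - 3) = d^2 - 11*d + 24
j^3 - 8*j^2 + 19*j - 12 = (j - 4)*(j - 3)*(j - 1)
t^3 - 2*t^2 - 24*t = t*(t - 6)*(t + 4)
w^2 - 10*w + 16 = (w - 8)*(w - 2)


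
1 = 1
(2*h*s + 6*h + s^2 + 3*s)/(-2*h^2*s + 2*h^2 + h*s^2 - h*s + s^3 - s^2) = (s + 3)/(-h*s + h + s^2 - s)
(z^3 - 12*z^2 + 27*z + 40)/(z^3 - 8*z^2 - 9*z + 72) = (z^2 - 4*z - 5)/(z^2 - 9)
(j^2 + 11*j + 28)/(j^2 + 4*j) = (j + 7)/j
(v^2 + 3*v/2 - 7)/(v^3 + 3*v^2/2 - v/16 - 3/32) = 16*(2*v^2 + 3*v - 14)/(32*v^3 + 48*v^2 - 2*v - 3)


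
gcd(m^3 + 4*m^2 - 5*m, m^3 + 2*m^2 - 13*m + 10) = m^2 + 4*m - 5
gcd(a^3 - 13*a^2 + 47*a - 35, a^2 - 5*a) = a - 5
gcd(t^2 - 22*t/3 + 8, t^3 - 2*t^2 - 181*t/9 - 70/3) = t - 6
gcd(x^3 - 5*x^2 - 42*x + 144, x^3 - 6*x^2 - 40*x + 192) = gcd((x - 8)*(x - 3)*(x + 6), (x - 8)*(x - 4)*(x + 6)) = x^2 - 2*x - 48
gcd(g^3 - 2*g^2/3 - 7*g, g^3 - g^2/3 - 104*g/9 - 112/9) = g + 7/3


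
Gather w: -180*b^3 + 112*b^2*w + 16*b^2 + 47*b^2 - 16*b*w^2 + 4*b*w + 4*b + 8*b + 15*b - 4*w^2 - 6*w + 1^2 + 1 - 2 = -180*b^3 + 63*b^2 + 27*b + w^2*(-16*b - 4) + w*(112*b^2 + 4*b - 6)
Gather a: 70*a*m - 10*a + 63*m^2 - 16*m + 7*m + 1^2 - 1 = a*(70*m - 10) + 63*m^2 - 9*m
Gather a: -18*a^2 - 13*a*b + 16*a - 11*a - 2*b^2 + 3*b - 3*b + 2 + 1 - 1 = -18*a^2 + a*(5 - 13*b) - 2*b^2 + 2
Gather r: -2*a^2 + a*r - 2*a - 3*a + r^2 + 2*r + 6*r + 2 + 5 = -2*a^2 - 5*a + r^2 + r*(a + 8) + 7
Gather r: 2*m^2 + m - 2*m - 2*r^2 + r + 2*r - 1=2*m^2 - m - 2*r^2 + 3*r - 1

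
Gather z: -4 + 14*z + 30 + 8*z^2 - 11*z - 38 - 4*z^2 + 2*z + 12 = 4*z^2 + 5*z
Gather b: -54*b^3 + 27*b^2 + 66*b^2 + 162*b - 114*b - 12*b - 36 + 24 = -54*b^3 + 93*b^2 + 36*b - 12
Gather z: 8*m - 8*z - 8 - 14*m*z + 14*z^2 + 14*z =8*m + 14*z^2 + z*(6 - 14*m) - 8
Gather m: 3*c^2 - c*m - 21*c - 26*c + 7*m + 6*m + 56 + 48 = 3*c^2 - 47*c + m*(13 - c) + 104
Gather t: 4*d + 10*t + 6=4*d + 10*t + 6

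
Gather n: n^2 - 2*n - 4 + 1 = n^2 - 2*n - 3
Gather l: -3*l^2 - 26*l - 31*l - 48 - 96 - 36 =-3*l^2 - 57*l - 180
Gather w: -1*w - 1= -w - 1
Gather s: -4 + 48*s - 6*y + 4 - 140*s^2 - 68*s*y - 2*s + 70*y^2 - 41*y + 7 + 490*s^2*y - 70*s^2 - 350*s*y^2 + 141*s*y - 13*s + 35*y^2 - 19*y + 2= s^2*(490*y - 210) + s*(-350*y^2 + 73*y + 33) + 105*y^2 - 66*y + 9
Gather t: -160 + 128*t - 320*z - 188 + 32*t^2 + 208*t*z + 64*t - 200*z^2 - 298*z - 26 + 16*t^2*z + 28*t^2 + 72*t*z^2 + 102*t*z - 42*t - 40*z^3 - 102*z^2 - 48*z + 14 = t^2*(16*z + 60) + t*(72*z^2 + 310*z + 150) - 40*z^3 - 302*z^2 - 666*z - 360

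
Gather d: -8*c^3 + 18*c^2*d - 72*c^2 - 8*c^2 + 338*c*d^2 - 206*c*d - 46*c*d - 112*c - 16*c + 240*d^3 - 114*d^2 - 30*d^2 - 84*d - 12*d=-8*c^3 - 80*c^2 - 128*c + 240*d^3 + d^2*(338*c - 144) + d*(18*c^2 - 252*c - 96)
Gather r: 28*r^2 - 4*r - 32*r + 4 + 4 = 28*r^2 - 36*r + 8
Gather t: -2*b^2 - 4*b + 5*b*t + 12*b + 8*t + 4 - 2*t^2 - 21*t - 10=-2*b^2 + 8*b - 2*t^2 + t*(5*b - 13) - 6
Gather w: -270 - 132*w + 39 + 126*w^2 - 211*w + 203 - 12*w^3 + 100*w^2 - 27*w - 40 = -12*w^3 + 226*w^2 - 370*w - 68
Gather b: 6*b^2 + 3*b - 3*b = 6*b^2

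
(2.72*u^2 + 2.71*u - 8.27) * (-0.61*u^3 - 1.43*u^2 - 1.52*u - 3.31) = -1.6592*u^5 - 5.5427*u^4 - 2.965*u^3 - 1.2963*u^2 + 3.6003*u + 27.3737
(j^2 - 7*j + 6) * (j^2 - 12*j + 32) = j^4 - 19*j^3 + 122*j^2 - 296*j + 192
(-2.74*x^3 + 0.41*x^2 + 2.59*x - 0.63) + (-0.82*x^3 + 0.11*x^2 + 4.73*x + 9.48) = -3.56*x^3 + 0.52*x^2 + 7.32*x + 8.85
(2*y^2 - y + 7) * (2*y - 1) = 4*y^3 - 4*y^2 + 15*y - 7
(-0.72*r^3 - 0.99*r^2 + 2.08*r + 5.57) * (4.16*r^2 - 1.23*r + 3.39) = -2.9952*r^5 - 3.2328*r^4 + 7.4297*r^3 + 17.2567*r^2 + 0.2001*r + 18.8823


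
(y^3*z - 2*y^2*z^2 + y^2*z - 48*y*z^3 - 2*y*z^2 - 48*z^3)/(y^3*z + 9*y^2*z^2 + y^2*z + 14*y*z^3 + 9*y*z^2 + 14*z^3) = (y^2 - 2*y*z - 48*z^2)/(y^2 + 9*y*z + 14*z^2)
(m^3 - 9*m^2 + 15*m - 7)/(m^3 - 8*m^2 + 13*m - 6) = (m - 7)/(m - 6)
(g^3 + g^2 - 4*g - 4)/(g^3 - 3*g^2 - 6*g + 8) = (g^2 - g - 2)/(g^2 - 5*g + 4)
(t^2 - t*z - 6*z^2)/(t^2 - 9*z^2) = (t + 2*z)/(t + 3*z)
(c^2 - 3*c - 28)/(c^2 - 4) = (c^2 - 3*c - 28)/(c^2 - 4)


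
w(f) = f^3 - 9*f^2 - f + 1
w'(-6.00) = 215.00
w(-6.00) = -533.00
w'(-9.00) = 404.00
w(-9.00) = -1448.00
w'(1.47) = -20.98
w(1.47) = -16.74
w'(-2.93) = 77.49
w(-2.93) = -98.49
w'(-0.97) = 19.28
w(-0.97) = -7.41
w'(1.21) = -18.39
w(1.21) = -11.62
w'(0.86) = -14.26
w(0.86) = -5.88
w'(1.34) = -19.73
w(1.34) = -14.09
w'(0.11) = -2.94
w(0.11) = 0.78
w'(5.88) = -3.12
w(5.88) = -112.75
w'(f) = 3*f^2 - 18*f - 1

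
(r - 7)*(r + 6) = r^2 - r - 42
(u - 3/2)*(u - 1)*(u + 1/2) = u^3 - 2*u^2 + u/4 + 3/4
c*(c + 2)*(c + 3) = c^3 + 5*c^2 + 6*c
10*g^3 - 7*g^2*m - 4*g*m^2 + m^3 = (-5*g + m)*(-g + m)*(2*g + m)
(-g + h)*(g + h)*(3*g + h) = -3*g^3 - g^2*h + 3*g*h^2 + h^3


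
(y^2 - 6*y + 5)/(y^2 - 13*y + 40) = (y - 1)/(y - 8)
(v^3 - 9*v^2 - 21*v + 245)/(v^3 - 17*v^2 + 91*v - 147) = (v + 5)/(v - 3)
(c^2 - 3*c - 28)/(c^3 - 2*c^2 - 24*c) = (c - 7)/(c*(c - 6))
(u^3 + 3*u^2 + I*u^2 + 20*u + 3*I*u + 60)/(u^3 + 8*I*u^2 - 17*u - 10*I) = (u^2 + u*(3 - 4*I) - 12*I)/(u^2 + 3*I*u - 2)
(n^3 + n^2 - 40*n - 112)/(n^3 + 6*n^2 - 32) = (n - 7)/(n - 2)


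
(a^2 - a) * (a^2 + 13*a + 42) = a^4 + 12*a^3 + 29*a^2 - 42*a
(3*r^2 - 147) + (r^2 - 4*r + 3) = 4*r^2 - 4*r - 144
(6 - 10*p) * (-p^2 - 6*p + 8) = 10*p^3 + 54*p^2 - 116*p + 48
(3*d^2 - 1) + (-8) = 3*d^2 - 9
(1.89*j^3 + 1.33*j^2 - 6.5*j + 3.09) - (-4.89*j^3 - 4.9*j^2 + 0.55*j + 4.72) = 6.78*j^3 + 6.23*j^2 - 7.05*j - 1.63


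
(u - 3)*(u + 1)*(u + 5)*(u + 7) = u^4 + 10*u^3 + 8*u^2 - 106*u - 105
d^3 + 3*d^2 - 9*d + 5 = (d - 1)^2*(d + 5)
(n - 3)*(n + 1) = n^2 - 2*n - 3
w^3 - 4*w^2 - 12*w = w*(w - 6)*(w + 2)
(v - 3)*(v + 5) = v^2 + 2*v - 15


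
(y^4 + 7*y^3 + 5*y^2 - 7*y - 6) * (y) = y^5 + 7*y^4 + 5*y^3 - 7*y^2 - 6*y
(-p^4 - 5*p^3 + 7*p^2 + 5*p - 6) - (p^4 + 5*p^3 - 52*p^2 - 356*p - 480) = -2*p^4 - 10*p^3 + 59*p^2 + 361*p + 474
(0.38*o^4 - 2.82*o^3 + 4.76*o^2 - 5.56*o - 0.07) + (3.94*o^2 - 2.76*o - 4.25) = 0.38*o^4 - 2.82*o^3 + 8.7*o^2 - 8.32*o - 4.32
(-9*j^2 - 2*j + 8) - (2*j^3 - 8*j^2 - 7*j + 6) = -2*j^3 - j^2 + 5*j + 2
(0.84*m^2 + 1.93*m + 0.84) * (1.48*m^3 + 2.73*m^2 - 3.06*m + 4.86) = 1.2432*m^5 + 5.1496*m^4 + 3.9417*m^3 + 0.469799999999999*m^2 + 6.8094*m + 4.0824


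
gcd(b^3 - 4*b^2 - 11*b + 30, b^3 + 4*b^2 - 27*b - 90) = b^2 - 2*b - 15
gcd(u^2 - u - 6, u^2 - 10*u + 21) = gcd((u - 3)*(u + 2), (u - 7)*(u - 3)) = u - 3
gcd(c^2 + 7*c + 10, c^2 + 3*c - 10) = c + 5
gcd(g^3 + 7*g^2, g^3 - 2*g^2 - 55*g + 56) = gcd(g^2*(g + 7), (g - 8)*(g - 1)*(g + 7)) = g + 7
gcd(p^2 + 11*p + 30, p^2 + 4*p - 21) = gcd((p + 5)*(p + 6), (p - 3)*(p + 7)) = 1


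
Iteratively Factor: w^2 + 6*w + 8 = (w + 4)*(w + 2)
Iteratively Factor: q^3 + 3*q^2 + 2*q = (q)*(q^2 + 3*q + 2) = q*(q + 2)*(q + 1)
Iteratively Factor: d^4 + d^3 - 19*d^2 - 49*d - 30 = (d + 3)*(d^3 - 2*d^2 - 13*d - 10) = (d - 5)*(d + 3)*(d^2 + 3*d + 2) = (d - 5)*(d + 1)*(d + 3)*(d + 2)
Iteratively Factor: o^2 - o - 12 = (o - 4)*(o + 3)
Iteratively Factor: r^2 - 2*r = (r)*(r - 2)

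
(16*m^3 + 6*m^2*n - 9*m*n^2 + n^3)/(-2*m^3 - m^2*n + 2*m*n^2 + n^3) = (-16*m^2 + 10*m*n - n^2)/(2*m^2 - m*n - n^2)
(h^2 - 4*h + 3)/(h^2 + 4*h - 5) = (h - 3)/(h + 5)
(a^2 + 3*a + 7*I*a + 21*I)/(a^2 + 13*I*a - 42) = (a + 3)/(a + 6*I)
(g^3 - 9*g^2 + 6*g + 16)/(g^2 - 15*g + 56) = (g^2 - g - 2)/(g - 7)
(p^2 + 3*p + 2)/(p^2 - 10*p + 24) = (p^2 + 3*p + 2)/(p^2 - 10*p + 24)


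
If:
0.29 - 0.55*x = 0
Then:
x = 0.53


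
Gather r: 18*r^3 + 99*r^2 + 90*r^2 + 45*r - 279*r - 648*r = 18*r^3 + 189*r^2 - 882*r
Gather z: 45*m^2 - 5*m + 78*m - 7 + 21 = 45*m^2 + 73*m + 14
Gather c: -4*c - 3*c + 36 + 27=63 - 7*c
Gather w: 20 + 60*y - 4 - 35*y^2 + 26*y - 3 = -35*y^2 + 86*y + 13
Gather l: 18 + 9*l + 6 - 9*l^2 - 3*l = -9*l^2 + 6*l + 24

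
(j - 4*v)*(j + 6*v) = j^2 + 2*j*v - 24*v^2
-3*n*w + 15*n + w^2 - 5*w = (-3*n + w)*(w - 5)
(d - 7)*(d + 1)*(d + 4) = d^3 - 2*d^2 - 31*d - 28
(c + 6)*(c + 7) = c^2 + 13*c + 42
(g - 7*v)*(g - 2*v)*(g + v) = g^3 - 8*g^2*v + 5*g*v^2 + 14*v^3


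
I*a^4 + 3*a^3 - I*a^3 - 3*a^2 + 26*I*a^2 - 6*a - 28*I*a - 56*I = (a - 2)*(a - 7*I)*(a + 4*I)*(I*a + I)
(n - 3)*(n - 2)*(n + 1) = n^3 - 4*n^2 + n + 6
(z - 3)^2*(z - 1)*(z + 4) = z^4 - 3*z^3 - 13*z^2 + 51*z - 36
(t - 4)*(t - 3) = t^2 - 7*t + 12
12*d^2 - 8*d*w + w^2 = (-6*d + w)*(-2*d + w)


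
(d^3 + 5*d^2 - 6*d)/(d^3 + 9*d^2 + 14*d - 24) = d/(d + 4)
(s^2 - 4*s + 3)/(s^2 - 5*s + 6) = (s - 1)/(s - 2)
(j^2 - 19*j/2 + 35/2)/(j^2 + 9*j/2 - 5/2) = (2*j^2 - 19*j + 35)/(2*j^2 + 9*j - 5)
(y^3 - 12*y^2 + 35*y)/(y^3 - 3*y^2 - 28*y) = (y - 5)/(y + 4)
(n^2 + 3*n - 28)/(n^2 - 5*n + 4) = (n + 7)/(n - 1)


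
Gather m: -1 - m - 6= -m - 7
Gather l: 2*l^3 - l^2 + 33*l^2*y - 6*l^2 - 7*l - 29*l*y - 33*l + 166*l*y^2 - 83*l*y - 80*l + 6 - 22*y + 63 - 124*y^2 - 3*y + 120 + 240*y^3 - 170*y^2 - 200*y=2*l^3 + l^2*(33*y - 7) + l*(166*y^2 - 112*y - 120) + 240*y^3 - 294*y^2 - 225*y + 189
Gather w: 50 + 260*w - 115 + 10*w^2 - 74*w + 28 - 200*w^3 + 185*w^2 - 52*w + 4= -200*w^3 + 195*w^2 + 134*w - 33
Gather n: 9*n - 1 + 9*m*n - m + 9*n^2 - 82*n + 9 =-m + 9*n^2 + n*(9*m - 73) + 8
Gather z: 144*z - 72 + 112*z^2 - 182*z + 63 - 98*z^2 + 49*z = 14*z^2 + 11*z - 9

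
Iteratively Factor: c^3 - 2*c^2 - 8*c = (c)*(c^2 - 2*c - 8) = c*(c + 2)*(c - 4)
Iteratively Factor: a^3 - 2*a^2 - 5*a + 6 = (a - 1)*(a^2 - a - 6) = (a - 3)*(a - 1)*(a + 2)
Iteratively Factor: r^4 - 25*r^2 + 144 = (r - 4)*(r^3 + 4*r^2 - 9*r - 36) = (r - 4)*(r + 4)*(r^2 - 9) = (r - 4)*(r + 3)*(r + 4)*(r - 3)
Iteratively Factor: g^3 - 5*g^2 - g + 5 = (g + 1)*(g^2 - 6*g + 5) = (g - 1)*(g + 1)*(g - 5)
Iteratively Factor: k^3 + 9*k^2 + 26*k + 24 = (k + 2)*(k^2 + 7*k + 12) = (k + 2)*(k + 3)*(k + 4)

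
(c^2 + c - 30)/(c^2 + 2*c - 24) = (c - 5)/(c - 4)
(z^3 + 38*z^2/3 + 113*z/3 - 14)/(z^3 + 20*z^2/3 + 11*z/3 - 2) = (z + 7)/(z + 1)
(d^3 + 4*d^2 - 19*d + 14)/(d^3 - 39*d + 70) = (d - 1)/(d - 5)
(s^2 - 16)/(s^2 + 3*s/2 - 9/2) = 2*(s^2 - 16)/(2*s^2 + 3*s - 9)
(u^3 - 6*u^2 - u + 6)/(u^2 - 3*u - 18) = (u^2 - 1)/(u + 3)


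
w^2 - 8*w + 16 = (w - 4)^2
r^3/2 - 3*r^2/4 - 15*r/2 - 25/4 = (r/2 + 1/2)*(r - 5)*(r + 5/2)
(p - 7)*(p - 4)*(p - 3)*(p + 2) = p^4 - 12*p^3 + 33*p^2 + 38*p - 168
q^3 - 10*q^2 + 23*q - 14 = (q - 7)*(q - 2)*(q - 1)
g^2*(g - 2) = g^3 - 2*g^2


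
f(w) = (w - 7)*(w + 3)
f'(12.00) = 20.00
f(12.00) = 75.00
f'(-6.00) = -16.00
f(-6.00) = 39.00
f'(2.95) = 1.90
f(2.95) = -24.10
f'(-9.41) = -22.82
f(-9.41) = 105.19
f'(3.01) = 2.02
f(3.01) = -23.98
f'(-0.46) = -4.92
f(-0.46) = -18.95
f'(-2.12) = -8.24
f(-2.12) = -8.03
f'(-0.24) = -4.48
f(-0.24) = -19.98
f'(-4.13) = -12.26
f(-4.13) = 12.58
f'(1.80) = -0.40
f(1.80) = -24.96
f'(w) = 2*w - 4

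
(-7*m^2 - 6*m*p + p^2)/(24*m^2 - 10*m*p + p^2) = (-7*m^2 - 6*m*p + p^2)/(24*m^2 - 10*m*p + p^2)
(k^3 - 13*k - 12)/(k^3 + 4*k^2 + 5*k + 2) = (k^2 - k - 12)/(k^2 + 3*k + 2)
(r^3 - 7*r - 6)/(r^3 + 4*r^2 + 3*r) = (r^2 - r - 6)/(r*(r + 3))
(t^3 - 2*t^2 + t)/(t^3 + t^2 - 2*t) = (t - 1)/(t + 2)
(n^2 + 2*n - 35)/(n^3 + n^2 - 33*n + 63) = (n - 5)/(n^2 - 6*n + 9)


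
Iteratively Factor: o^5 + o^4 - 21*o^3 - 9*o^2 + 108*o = (o - 3)*(o^4 + 4*o^3 - 9*o^2 - 36*o) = (o - 3)*(o + 3)*(o^3 + o^2 - 12*o) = (o - 3)^2*(o + 3)*(o^2 + 4*o) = o*(o - 3)^2*(o + 3)*(o + 4)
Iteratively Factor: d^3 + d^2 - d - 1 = (d + 1)*(d^2 - 1) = (d + 1)^2*(d - 1)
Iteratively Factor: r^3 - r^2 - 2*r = (r + 1)*(r^2 - 2*r) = r*(r + 1)*(r - 2)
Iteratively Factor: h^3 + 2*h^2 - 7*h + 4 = (h - 1)*(h^2 + 3*h - 4) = (h - 1)*(h + 4)*(h - 1)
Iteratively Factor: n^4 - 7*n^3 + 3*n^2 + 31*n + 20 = (n + 1)*(n^3 - 8*n^2 + 11*n + 20) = (n + 1)^2*(n^2 - 9*n + 20) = (n - 4)*(n + 1)^2*(n - 5)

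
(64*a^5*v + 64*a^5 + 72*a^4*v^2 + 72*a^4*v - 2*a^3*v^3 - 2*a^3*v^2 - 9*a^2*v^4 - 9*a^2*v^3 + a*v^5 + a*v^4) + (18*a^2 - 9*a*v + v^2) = 64*a^5*v + 64*a^5 + 72*a^4*v^2 + 72*a^4*v - 2*a^3*v^3 - 2*a^3*v^2 - 9*a^2*v^4 - 9*a^2*v^3 + 18*a^2 + a*v^5 + a*v^4 - 9*a*v + v^2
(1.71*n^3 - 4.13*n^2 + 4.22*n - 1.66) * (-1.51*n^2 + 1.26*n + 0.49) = -2.5821*n^5 + 8.3909*n^4 - 10.7381*n^3 + 5.8001*n^2 - 0.0238000000000005*n - 0.8134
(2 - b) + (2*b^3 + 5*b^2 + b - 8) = 2*b^3 + 5*b^2 - 6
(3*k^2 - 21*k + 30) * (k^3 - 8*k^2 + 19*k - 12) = 3*k^5 - 45*k^4 + 255*k^3 - 675*k^2 + 822*k - 360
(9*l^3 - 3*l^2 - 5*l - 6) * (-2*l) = -18*l^4 + 6*l^3 + 10*l^2 + 12*l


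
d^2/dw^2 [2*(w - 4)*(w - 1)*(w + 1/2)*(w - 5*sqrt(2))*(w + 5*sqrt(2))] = 40*w^3 - 108*w^2 - 582*w + 908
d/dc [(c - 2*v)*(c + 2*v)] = 2*c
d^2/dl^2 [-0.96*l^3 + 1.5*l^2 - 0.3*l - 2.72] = 3.0 - 5.76*l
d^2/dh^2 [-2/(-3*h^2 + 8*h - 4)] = 4*(-9*h^2 + 24*h + 4*(3*h - 4)^2 - 12)/(3*h^2 - 8*h + 4)^3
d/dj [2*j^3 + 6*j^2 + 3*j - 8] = 6*j^2 + 12*j + 3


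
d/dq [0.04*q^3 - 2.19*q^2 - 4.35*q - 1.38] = 0.12*q^2 - 4.38*q - 4.35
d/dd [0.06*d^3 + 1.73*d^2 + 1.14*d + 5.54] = 0.18*d^2 + 3.46*d + 1.14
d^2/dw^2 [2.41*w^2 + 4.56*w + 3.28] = 4.82000000000000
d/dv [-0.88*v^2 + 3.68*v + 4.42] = 3.68 - 1.76*v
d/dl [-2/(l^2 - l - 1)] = 2*(2*l - 1)/(-l^2 + l + 1)^2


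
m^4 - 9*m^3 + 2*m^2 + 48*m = m*(m - 8)*(m - 3)*(m + 2)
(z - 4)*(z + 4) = z^2 - 16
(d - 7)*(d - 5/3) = d^2 - 26*d/3 + 35/3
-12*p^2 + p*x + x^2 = (-3*p + x)*(4*p + x)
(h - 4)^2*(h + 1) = h^3 - 7*h^2 + 8*h + 16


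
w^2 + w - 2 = (w - 1)*(w + 2)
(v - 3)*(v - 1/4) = v^2 - 13*v/4 + 3/4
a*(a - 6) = a^2 - 6*a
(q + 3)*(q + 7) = q^2 + 10*q + 21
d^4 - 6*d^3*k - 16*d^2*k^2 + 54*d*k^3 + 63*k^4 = (d - 7*k)*(d - 3*k)*(d + k)*(d + 3*k)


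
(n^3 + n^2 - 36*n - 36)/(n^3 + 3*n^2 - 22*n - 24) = (n - 6)/(n - 4)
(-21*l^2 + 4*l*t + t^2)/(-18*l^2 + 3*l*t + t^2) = (7*l + t)/(6*l + t)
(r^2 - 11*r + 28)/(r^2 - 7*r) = (r - 4)/r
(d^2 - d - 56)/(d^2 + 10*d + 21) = (d - 8)/(d + 3)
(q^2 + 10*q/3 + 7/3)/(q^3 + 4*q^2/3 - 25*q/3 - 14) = (q + 1)/(q^2 - q - 6)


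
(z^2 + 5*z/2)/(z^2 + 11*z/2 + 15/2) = z/(z + 3)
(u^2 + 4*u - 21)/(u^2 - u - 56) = (u - 3)/(u - 8)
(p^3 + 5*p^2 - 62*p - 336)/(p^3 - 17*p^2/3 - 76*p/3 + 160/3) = 3*(p^2 + 13*p + 42)/(3*p^2 + 7*p - 20)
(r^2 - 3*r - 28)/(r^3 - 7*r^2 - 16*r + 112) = 1/(r - 4)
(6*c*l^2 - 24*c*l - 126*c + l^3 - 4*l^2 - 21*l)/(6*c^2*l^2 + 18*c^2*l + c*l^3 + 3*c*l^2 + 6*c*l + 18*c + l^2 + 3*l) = (l - 7)/(c*l + 1)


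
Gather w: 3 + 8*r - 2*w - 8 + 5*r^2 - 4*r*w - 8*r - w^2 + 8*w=5*r^2 - w^2 + w*(6 - 4*r) - 5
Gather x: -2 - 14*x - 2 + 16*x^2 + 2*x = 16*x^2 - 12*x - 4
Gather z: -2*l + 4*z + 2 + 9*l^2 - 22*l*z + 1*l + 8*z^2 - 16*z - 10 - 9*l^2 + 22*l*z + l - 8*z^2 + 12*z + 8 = 0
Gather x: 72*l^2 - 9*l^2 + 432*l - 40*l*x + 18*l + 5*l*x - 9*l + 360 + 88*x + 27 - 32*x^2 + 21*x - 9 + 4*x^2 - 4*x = 63*l^2 + 441*l - 28*x^2 + x*(105 - 35*l) + 378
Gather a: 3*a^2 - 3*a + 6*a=3*a^2 + 3*a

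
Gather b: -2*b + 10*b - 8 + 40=8*b + 32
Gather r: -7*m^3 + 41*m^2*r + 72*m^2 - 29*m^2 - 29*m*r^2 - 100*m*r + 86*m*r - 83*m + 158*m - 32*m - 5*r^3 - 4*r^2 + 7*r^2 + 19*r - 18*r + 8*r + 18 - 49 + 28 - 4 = -7*m^3 + 43*m^2 + 43*m - 5*r^3 + r^2*(3 - 29*m) + r*(41*m^2 - 14*m + 9) - 7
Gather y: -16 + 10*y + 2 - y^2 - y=-y^2 + 9*y - 14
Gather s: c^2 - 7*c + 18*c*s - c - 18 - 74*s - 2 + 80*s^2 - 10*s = c^2 - 8*c + 80*s^2 + s*(18*c - 84) - 20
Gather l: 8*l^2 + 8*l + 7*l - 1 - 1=8*l^2 + 15*l - 2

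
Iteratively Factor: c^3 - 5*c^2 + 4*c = (c - 4)*(c^2 - c) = (c - 4)*(c - 1)*(c)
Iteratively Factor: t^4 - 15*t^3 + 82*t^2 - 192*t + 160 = (t - 5)*(t^3 - 10*t^2 + 32*t - 32) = (t - 5)*(t - 4)*(t^2 - 6*t + 8) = (t - 5)*(t - 4)*(t - 2)*(t - 4)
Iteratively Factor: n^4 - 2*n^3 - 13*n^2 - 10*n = (n)*(n^3 - 2*n^2 - 13*n - 10) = n*(n - 5)*(n^2 + 3*n + 2) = n*(n - 5)*(n + 1)*(n + 2)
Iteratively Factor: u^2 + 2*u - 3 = (u - 1)*(u + 3)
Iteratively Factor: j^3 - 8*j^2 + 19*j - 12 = (j - 1)*(j^2 - 7*j + 12) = (j - 3)*(j - 1)*(j - 4)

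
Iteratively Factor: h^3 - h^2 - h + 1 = (h + 1)*(h^2 - 2*h + 1) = (h - 1)*(h + 1)*(h - 1)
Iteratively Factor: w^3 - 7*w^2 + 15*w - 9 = (w - 3)*(w^2 - 4*w + 3) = (w - 3)*(w - 1)*(w - 3)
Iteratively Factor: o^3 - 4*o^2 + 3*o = (o - 1)*(o^2 - 3*o) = o*(o - 1)*(o - 3)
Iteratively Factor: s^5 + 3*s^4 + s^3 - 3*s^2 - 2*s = (s + 1)*(s^4 + 2*s^3 - s^2 - 2*s) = (s + 1)^2*(s^3 + s^2 - 2*s) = s*(s + 1)^2*(s^2 + s - 2) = s*(s + 1)^2*(s + 2)*(s - 1)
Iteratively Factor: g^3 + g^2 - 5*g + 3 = (g - 1)*(g^2 + 2*g - 3) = (g - 1)^2*(g + 3)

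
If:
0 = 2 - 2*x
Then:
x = 1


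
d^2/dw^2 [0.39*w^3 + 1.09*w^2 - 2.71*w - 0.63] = 2.34*w + 2.18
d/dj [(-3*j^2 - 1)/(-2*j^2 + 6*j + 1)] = 2*(-9*j^2 - 5*j + 3)/(4*j^4 - 24*j^3 + 32*j^2 + 12*j + 1)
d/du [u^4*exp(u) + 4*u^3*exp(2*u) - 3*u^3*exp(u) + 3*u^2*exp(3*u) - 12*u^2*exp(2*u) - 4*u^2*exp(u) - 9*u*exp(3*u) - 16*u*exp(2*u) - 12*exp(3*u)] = (u^4 + 8*u^3*exp(u) + u^3 + 9*u^2*exp(2*u) - 12*u^2*exp(u) - 13*u^2 - 21*u*exp(2*u) - 56*u*exp(u) - 8*u - 45*exp(2*u) - 16*exp(u))*exp(u)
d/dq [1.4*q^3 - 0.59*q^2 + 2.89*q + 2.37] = 4.2*q^2 - 1.18*q + 2.89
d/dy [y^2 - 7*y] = 2*y - 7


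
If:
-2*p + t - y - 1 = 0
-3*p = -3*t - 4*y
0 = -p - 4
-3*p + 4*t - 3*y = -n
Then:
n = 103/7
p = -4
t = -40/7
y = 9/7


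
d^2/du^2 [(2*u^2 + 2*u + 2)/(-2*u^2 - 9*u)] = 4*(14*u^3 - 12*u^2 - 54*u - 81)/(u^3*(8*u^3 + 108*u^2 + 486*u + 729))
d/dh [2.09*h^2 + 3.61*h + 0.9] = 4.18*h + 3.61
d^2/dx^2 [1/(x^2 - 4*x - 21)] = 2*(x^2 - 4*x - 4*(x - 2)^2 - 21)/(-x^2 + 4*x + 21)^3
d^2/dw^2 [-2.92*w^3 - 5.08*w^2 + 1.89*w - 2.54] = -17.52*w - 10.16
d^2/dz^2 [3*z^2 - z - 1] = 6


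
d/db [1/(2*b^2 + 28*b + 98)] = (-b - 7)/(b^2 + 14*b + 49)^2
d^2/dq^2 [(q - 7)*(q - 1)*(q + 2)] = 6*q - 12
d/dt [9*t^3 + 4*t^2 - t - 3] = 27*t^2 + 8*t - 1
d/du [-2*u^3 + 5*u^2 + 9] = 2*u*(5 - 3*u)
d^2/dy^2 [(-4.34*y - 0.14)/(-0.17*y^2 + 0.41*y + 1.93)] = ((3.5112 - 4.4268*y)*(-0.17*y^2 + 0.41*y + 1.93) - (0.34*y - 0.41)*(0.68*y - 0.82)*(4.34*y + 0.14))/(-0.17*y^2 + 0.41*y + 1.93)^3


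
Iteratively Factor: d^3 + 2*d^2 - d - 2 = (d - 1)*(d^2 + 3*d + 2) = (d - 1)*(d + 2)*(d + 1)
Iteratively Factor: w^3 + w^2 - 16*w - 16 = (w + 1)*(w^2 - 16) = (w + 1)*(w + 4)*(w - 4)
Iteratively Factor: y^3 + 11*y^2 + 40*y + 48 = (y + 4)*(y^2 + 7*y + 12) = (y + 3)*(y + 4)*(y + 4)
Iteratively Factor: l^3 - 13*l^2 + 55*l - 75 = (l - 3)*(l^2 - 10*l + 25) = (l - 5)*(l - 3)*(l - 5)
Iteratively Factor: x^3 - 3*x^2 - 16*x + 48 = (x + 4)*(x^2 - 7*x + 12) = (x - 3)*(x + 4)*(x - 4)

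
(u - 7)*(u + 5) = u^2 - 2*u - 35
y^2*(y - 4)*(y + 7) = y^4 + 3*y^3 - 28*y^2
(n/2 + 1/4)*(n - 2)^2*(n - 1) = n^4/2 - 9*n^3/4 + 11*n^2/4 - 1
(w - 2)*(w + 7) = w^2 + 5*w - 14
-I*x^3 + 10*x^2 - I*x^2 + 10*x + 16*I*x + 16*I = (x + 2*I)*(x + 8*I)*(-I*x - I)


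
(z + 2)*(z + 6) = z^2 + 8*z + 12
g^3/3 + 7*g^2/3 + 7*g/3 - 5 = (g/3 + 1)*(g - 1)*(g + 5)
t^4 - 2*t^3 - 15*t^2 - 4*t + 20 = (t - 5)*(t - 1)*(t + 2)^2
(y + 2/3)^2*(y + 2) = y^3 + 10*y^2/3 + 28*y/9 + 8/9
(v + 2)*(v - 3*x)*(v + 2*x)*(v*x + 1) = v^4*x - v^3*x^2 + 2*v^3*x + v^3 - 6*v^2*x^3 - 2*v^2*x^2 - v^2*x + 2*v^2 - 12*v*x^3 - 6*v*x^2 - 2*v*x - 12*x^2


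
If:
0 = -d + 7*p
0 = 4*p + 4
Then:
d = -7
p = -1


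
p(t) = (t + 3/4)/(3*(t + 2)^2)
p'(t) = -2*(t + 3/4)/(3*(t + 2)^3) + 1/(3*(t + 2)^2) = (1 - 2*t)/(6*(t + 2)^3)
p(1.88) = 0.06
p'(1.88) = -0.01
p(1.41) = 0.06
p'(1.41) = -0.01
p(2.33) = 0.05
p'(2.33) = -0.01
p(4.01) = 0.04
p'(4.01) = -0.01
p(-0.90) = -0.04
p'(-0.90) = 0.35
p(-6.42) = -0.10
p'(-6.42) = -0.03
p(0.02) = 0.06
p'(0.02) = 0.02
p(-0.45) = 0.04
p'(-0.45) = 0.09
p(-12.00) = -0.04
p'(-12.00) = 0.00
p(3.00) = 0.05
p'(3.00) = -0.00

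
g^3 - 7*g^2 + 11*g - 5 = (g - 5)*(g - 1)^2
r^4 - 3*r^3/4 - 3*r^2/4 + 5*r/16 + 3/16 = (r - 1)*(r - 3/4)*(r + 1/2)^2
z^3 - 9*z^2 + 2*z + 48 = (z - 8)*(z - 3)*(z + 2)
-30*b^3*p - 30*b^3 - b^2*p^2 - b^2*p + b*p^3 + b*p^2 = (-6*b + p)*(5*b + p)*(b*p + b)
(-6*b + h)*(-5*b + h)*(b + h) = 30*b^3 + 19*b^2*h - 10*b*h^2 + h^3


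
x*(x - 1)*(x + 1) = x^3 - x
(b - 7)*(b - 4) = b^2 - 11*b + 28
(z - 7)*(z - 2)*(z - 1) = z^3 - 10*z^2 + 23*z - 14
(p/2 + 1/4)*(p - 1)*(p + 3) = p^3/2 + 5*p^2/4 - p - 3/4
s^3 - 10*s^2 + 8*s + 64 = (s - 8)*(s - 4)*(s + 2)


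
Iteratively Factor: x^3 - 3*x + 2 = (x - 1)*(x^2 + x - 2) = (x - 1)*(x + 2)*(x - 1)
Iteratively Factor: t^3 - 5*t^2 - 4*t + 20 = (t - 5)*(t^2 - 4) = (t - 5)*(t + 2)*(t - 2)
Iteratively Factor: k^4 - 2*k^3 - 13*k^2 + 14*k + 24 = (k - 2)*(k^3 - 13*k - 12) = (k - 2)*(k + 3)*(k^2 - 3*k - 4) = (k - 2)*(k + 1)*(k + 3)*(k - 4)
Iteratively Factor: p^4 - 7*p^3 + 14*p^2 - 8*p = (p - 4)*(p^3 - 3*p^2 + 2*p) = p*(p - 4)*(p^2 - 3*p + 2) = p*(p - 4)*(p - 2)*(p - 1)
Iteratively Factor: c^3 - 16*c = (c)*(c^2 - 16) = c*(c + 4)*(c - 4)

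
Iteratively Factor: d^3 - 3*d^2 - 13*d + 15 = (d + 3)*(d^2 - 6*d + 5) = (d - 1)*(d + 3)*(d - 5)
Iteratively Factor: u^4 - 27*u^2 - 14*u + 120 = (u + 4)*(u^3 - 4*u^2 - 11*u + 30) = (u + 3)*(u + 4)*(u^2 - 7*u + 10) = (u - 5)*(u + 3)*(u + 4)*(u - 2)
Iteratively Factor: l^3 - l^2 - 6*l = (l)*(l^2 - l - 6) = l*(l + 2)*(l - 3)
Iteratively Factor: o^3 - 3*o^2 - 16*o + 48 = (o + 4)*(o^2 - 7*o + 12) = (o - 3)*(o + 4)*(o - 4)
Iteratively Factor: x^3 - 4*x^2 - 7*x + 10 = (x - 1)*(x^2 - 3*x - 10) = (x - 5)*(x - 1)*(x + 2)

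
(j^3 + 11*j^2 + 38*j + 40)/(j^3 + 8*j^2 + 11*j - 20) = (j + 2)/(j - 1)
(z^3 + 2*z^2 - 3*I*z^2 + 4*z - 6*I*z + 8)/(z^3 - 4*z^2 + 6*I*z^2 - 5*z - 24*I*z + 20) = (z^2 + z*(2 - 4*I) - 8*I)/(z^2 + z*(-4 + 5*I) - 20*I)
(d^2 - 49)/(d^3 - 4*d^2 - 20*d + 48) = (d^2 - 49)/(d^3 - 4*d^2 - 20*d + 48)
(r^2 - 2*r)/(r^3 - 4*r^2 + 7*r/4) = 4*(r - 2)/(4*r^2 - 16*r + 7)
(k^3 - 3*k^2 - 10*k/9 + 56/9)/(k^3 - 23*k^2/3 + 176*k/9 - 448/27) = 3*(3*k^2 - 2*k - 8)/(9*k^2 - 48*k + 64)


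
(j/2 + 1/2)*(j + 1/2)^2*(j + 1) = j^4/2 + 3*j^3/2 + 13*j^2/8 + 3*j/4 + 1/8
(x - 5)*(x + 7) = x^2 + 2*x - 35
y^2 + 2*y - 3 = (y - 1)*(y + 3)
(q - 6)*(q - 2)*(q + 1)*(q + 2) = q^4 - 5*q^3 - 10*q^2 + 20*q + 24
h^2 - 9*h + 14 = (h - 7)*(h - 2)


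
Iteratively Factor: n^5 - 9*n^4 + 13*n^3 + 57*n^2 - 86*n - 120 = (n + 2)*(n^4 - 11*n^3 + 35*n^2 - 13*n - 60) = (n - 4)*(n + 2)*(n^3 - 7*n^2 + 7*n + 15) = (n - 4)*(n + 1)*(n + 2)*(n^2 - 8*n + 15) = (n - 4)*(n - 3)*(n + 1)*(n + 2)*(n - 5)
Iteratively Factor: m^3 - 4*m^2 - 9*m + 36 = (m + 3)*(m^2 - 7*m + 12) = (m - 3)*(m + 3)*(m - 4)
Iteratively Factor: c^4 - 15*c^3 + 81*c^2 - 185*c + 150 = (c - 5)*(c^3 - 10*c^2 + 31*c - 30) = (c - 5)^2*(c^2 - 5*c + 6) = (c - 5)^2*(c - 3)*(c - 2)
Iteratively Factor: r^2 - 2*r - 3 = (r + 1)*(r - 3)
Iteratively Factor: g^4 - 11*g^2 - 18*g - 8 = (g + 1)*(g^3 - g^2 - 10*g - 8) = (g + 1)^2*(g^2 - 2*g - 8) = (g + 1)^2*(g + 2)*(g - 4)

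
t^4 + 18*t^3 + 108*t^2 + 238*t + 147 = (t + 1)*(t + 3)*(t + 7)^2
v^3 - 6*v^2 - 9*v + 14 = (v - 7)*(v - 1)*(v + 2)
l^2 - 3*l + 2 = (l - 2)*(l - 1)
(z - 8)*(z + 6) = z^2 - 2*z - 48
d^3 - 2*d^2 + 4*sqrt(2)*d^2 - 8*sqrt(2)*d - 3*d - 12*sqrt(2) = (d - 3)*(d + 1)*(d + 4*sqrt(2))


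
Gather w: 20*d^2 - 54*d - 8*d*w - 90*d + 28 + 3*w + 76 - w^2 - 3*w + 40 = 20*d^2 - 8*d*w - 144*d - w^2 + 144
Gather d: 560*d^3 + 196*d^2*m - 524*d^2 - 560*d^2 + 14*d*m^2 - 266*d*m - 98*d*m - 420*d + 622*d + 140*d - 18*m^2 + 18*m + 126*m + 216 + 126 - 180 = 560*d^3 + d^2*(196*m - 1084) + d*(14*m^2 - 364*m + 342) - 18*m^2 + 144*m + 162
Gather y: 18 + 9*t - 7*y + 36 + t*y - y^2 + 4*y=9*t - y^2 + y*(t - 3) + 54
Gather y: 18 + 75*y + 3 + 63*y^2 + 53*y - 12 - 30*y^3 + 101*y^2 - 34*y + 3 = -30*y^3 + 164*y^2 + 94*y + 12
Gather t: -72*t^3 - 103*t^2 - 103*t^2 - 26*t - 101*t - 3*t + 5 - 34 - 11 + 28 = -72*t^3 - 206*t^2 - 130*t - 12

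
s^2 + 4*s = s*(s + 4)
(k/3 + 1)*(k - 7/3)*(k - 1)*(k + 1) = k^4/3 + 2*k^3/9 - 8*k^2/3 - 2*k/9 + 7/3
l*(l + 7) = l^2 + 7*l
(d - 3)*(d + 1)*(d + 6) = d^3 + 4*d^2 - 15*d - 18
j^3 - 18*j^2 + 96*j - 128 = (j - 8)^2*(j - 2)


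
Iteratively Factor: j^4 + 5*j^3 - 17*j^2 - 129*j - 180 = (j + 4)*(j^3 + j^2 - 21*j - 45) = (j + 3)*(j + 4)*(j^2 - 2*j - 15) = (j + 3)^2*(j + 4)*(j - 5)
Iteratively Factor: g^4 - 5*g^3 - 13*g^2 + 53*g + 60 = (g - 5)*(g^3 - 13*g - 12) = (g - 5)*(g - 4)*(g^2 + 4*g + 3) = (g - 5)*(g - 4)*(g + 1)*(g + 3)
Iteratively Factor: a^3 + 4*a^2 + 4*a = (a + 2)*(a^2 + 2*a) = (a + 2)^2*(a)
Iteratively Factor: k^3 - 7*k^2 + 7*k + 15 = (k + 1)*(k^2 - 8*k + 15) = (k - 3)*(k + 1)*(k - 5)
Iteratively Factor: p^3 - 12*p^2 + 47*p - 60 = (p - 4)*(p^2 - 8*p + 15) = (p - 4)*(p - 3)*(p - 5)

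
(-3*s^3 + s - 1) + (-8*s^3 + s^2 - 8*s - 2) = -11*s^3 + s^2 - 7*s - 3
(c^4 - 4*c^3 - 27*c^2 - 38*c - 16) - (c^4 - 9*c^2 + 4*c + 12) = -4*c^3 - 18*c^2 - 42*c - 28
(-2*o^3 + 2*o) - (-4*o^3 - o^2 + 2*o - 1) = 2*o^3 + o^2 + 1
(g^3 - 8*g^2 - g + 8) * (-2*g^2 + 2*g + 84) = -2*g^5 + 18*g^4 + 70*g^3 - 690*g^2 - 68*g + 672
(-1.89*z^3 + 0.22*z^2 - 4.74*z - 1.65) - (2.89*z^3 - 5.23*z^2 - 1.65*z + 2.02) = -4.78*z^3 + 5.45*z^2 - 3.09*z - 3.67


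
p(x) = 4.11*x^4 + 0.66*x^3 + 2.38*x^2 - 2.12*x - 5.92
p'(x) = 16.44*x^3 + 1.98*x^2 + 4.76*x - 2.12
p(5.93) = 5285.13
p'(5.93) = 3523.93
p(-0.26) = -5.20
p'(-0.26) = -3.51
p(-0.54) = -3.84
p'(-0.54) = -6.70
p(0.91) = -2.56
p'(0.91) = 16.24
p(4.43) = 1671.69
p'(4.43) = 1487.09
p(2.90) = 314.74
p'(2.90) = 429.29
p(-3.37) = 533.10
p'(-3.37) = -624.88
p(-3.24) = 456.41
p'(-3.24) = -555.92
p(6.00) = 5536.16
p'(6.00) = 3648.76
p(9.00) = 27614.63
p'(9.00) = 12185.86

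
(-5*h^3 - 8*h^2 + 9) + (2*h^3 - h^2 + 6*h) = -3*h^3 - 9*h^2 + 6*h + 9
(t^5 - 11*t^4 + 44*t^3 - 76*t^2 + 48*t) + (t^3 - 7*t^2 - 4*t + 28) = t^5 - 11*t^4 + 45*t^3 - 83*t^2 + 44*t + 28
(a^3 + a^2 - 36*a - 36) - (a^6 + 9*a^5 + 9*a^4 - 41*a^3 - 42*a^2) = -a^6 - 9*a^5 - 9*a^4 + 42*a^3 + 43*a^2 - 36*a - 36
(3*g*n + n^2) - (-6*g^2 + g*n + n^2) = 6*g^2 + 2*g*n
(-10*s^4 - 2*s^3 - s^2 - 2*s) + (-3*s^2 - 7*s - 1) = -10*s^4 - 2*s^3 - 4*s^2 - 9*s - 1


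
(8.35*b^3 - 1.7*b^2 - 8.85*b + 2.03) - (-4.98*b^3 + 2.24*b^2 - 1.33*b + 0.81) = 13.33*b^3 - 3.94*b^2 - 7.52*b + 1.22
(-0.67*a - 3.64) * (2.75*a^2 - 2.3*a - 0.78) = -1.8425*a^3 - 8.469*a^2 + 8.8946*a + 2.8392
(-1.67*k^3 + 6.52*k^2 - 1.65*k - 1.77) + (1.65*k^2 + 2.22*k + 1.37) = -1.67*k^3 + 8.17*k^2 + 0.57*k - 0.4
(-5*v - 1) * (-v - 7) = 5*v^2 + 36*v + 7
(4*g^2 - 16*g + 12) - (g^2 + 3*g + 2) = 3*g^2 - 19*g + 10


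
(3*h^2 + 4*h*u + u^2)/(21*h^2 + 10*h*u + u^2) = (h + u)/(7*h + u)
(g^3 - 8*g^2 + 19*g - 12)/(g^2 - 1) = (g^2 - 7*g + 12)/(g + 1)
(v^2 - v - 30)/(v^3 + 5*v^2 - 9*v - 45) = (v - 6)/(v^2 - 9)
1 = 1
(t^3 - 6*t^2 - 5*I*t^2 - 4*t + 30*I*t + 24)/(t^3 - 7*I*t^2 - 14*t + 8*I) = (t - 6)/(t - 2*I)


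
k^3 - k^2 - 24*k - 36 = (k - 6)*(k + 2)*(k + 3)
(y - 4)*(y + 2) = y^2 - 2*y - 8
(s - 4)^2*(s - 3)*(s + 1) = s^4 - 10*s^3 + 29*s^2 - 8*s - 48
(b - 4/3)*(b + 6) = b^2 + 14*b/3 - 8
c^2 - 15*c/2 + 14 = (c - 4)*(c - 7/2)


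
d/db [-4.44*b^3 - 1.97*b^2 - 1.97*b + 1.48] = -13.32*b^2 - 3.94*b - 1.97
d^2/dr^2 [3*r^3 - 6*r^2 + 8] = 18*r - 12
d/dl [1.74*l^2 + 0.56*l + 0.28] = 3.48*l + 0.56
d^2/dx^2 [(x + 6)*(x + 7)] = 2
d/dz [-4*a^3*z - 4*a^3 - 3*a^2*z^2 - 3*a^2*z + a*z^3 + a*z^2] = a*(-4*a^2 - 6*a*z - 3*a + 3*z^2 + 2*z)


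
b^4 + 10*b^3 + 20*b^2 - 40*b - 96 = (b - 2)*(b + 2)*(b + 4)*(b + 6)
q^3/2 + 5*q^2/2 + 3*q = q*(q/2 + 1)*(q + 3)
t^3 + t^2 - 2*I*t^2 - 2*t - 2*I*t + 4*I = (t - 1)*(t + 2)*(t - 2*I)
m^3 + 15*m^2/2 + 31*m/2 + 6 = (m + 1/2)*(m + 3)*(m + 4)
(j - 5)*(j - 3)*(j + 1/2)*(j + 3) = j^4 - 9*j^3/2 - 23*j^2/2 + 81*j/2 + 45/2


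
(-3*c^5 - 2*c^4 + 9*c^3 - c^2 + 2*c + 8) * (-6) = 18*c^5 + 12*c^4 - 54*c^3 + 6*c^2 - 12*c - 48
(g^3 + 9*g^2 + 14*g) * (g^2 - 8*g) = g^5 + g^4 - 58*g^3 - 112*g^2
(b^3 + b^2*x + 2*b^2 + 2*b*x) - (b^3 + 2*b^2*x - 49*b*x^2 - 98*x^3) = -b^2*x + 2*b^2 + 49*b*x^2 + 2*b*x + 98*x^3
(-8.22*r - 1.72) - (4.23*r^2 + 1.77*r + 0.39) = -4.23*r^2 - 9.99*r - 2.11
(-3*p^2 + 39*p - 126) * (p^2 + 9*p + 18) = -3*p^4 + 12*p^3 + 171*p^2 - 432*p - 2268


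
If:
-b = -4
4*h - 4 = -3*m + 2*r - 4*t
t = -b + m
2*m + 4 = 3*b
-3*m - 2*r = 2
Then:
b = 4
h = -11/2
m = 4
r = -7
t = 0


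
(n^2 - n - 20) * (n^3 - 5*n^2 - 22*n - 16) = n^5 - 6*n^4 - 37*n^3 + 106*n^2 + 456*n + 320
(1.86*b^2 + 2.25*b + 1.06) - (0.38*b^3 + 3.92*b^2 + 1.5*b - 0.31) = -0.38*b^3 - 2.06*b^2 + 0.75*b + 1.37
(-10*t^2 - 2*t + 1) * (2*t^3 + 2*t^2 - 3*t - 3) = -20*t^5 - 24*t^4 + 28*t^3 + 38*t^2 + 3*t - 3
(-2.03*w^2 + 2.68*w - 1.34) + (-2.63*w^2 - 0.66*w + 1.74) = -4.66*w^2 + 2.02*w + 0.4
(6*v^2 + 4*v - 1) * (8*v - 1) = 48*v^3 + 26*v^2 - 12*v + 1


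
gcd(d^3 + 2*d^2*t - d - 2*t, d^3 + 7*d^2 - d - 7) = d^2 - 1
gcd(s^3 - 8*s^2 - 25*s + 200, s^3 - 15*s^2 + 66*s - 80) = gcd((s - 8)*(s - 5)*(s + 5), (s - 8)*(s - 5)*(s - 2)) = s^2 - 13*s + 40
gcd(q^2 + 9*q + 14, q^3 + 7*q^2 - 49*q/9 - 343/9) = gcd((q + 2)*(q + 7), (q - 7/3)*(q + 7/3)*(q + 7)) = q + 7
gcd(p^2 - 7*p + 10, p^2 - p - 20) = p - 5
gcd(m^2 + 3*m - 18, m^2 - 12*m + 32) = 1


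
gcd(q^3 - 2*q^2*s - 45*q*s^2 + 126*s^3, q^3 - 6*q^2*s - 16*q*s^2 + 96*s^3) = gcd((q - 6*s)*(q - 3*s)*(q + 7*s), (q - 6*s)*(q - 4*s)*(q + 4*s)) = q - 6*s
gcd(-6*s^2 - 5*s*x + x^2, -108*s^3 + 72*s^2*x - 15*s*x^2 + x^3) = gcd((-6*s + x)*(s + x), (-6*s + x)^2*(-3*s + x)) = -6*s + x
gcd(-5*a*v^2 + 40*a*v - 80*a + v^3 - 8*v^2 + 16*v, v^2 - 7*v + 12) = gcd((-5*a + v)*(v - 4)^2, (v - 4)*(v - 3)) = v - 4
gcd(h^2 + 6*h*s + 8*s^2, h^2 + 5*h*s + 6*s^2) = h + 2*s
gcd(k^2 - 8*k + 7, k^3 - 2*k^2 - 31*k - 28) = k - 7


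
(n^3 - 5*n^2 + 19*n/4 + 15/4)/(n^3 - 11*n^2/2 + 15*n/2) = (n + 1/2)/n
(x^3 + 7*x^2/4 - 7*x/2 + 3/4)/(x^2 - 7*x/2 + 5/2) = (4*x^2 + 11*x - 3)/(2*(2*x - 5))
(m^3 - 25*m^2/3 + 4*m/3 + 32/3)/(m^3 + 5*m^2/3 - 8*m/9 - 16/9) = 3*(3*m^3 - 25*m^2 + 4*m + 32)/(9*m^3 + 15*m^2 - 8*m - 16)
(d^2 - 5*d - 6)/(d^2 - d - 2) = (d - 6)/(d - 2)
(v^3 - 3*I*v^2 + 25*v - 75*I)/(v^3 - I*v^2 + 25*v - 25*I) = (v - 3*I)/(v - I)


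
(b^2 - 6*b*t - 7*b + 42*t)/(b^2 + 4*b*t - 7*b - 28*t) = (b - 6*t)/(b + 4*t)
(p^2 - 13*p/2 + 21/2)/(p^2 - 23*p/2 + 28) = (p - 3)/(p - 8)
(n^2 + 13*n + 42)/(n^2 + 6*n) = (n + 7)/n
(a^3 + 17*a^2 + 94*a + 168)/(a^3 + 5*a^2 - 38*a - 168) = (a + 6)/(a - 6)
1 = 1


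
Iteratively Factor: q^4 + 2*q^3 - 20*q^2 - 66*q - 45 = (q - 5)*(q^3 + 7*q^2 + 15*q + 9) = (q - 5)*(q + 3)*(q^2 + 4*q + 3) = (q - 5)*(q + 3)^2*(q + 1)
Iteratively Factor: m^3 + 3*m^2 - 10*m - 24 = (m + 2)*(m^2 + m - 12) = (m + 2)*(m + 4)*(m - 3)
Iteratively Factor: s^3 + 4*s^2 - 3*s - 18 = (s + 3)*(s^2 + s - 6) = (s - 2)*(s + 3)*(s + 3)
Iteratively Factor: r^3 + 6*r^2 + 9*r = (r + 3)*(r^2 + 3*r) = (r + 3)^2*(r)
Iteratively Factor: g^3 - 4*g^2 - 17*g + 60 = (g - 3)*(g^2 - g - 20) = (g - 3)*(g + 4)*(g - 5)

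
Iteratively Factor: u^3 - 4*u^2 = (u)*(u^2 - 4*u) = u*(u - 4)*(u)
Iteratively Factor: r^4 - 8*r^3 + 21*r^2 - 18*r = (r)*(r^3 - 8*r^2 + 21*r - 18) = r*(r - 3)*(r^2 - 5*r + 6) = r*(r - 3)*(r - 2)*(r - 3)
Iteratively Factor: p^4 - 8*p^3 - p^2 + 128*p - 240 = (p - 3)*(p^3 - 5*p^2 - 16*p + 80) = (p - 5)*(p - 3)*(p^2 - 16) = (p - 5)*(p - 3)*(p + 4)*(p - 4)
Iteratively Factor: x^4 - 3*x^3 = (x)*(x^3 - 3*x^2) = x^2*(x^2 - 3*x) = x^3*(x - 3)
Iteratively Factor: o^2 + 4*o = (o + 4)*(o)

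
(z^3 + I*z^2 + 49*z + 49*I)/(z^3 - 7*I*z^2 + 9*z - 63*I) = (z^2 + 8*I*z - 7)/(z^2 + 9)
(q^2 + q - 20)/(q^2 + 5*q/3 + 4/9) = 9*(q^2 + q - 20)/(9*q^2 + 15*q + 4)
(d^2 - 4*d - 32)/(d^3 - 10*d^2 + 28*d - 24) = (d^2 - 4*d - 32)/(d^3 - 10*d^2 + 28*d - 24)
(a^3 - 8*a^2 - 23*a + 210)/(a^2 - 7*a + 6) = (a^2 - 2*a - 35)/(a - 1)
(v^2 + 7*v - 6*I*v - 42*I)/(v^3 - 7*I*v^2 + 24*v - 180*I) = (v + 7)/(v^2 - I*v + 30)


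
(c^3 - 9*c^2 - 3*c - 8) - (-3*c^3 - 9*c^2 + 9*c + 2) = 4*c^3 - 12*c - 10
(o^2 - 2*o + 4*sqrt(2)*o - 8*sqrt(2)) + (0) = o^2 - 2*o + 4*sqrt(2)*o - 8*sqrt(2)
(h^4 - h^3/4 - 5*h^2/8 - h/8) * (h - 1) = h^5 - 5*h^4/4 - 3*h^3/8 + h^2/2 + h/8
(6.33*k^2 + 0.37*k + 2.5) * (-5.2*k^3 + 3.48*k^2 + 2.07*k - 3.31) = -32.916*k^5 + 20.1044*k^4 + 1.3907*k^3 - 11.4864*k^2 + 3.9503*k - 8.275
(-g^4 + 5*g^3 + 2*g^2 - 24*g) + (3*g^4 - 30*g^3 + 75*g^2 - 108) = 2*g^4 - 25*g^3 + 77*g^2 - 24*g - 108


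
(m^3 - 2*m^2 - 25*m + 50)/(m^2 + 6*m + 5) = (m^2 - 7*m + 10)/(m + 1)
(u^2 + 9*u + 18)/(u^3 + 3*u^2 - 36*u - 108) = 1/(u - 6)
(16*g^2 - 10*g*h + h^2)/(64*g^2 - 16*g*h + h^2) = (2*g - h)/(8*g - h)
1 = 1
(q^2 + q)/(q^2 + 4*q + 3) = q/(q + 3)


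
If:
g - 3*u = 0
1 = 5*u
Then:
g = 3/5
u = 1/5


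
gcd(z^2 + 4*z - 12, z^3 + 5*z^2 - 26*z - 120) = z + 6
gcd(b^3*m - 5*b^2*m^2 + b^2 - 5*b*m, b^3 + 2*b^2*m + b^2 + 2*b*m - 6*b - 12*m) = 1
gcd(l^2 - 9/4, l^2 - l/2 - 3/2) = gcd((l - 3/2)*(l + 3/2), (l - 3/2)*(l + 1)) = l - 3/2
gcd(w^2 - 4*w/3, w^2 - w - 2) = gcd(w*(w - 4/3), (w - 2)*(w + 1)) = 1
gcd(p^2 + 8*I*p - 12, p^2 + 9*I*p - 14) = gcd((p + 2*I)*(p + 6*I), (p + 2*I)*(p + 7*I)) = p + 2*I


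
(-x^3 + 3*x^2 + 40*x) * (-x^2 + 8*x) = x^5 - 11*x^4 - 16*x^3 + 320*x^2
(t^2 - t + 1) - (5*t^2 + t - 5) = -4*t^2 - 2*t + 6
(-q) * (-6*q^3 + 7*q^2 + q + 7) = 6*q^4 - 7*q^3 - q^2 - 7*q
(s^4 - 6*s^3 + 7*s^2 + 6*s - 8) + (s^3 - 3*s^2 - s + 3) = s^4 - 5*s^3 + 4*s^2 + 5*s - 5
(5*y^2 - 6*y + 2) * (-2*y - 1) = -10*y^3 + 7*y^2 + 2*y - 2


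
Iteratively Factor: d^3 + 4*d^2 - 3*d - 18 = (d - 2)*(d^2 + 6*d + 9) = (d - 2)*(d + 3)*(d + 3)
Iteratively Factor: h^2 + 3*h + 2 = (h + 1)*(h + 2)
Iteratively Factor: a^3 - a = (a - 1)*(a^2 + a) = (a - 1)*(a + 1)*(a)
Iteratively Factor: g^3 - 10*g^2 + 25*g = (g)*(g^2 - 10*g + 25) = g*(g - 5)*(g - 5)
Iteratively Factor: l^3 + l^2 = (l)*(l^2 + l) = l^2*(l + 1)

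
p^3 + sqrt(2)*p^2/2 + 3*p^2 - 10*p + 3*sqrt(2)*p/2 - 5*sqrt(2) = (p - 2)*(p + 5)*(p + sqrt(2)/2)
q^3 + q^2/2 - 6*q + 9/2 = (q - 3/2)*(q - 1)*(q + 3)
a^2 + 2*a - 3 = (a - 1)*(a + 3)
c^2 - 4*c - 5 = (c - 5)*(c + 1)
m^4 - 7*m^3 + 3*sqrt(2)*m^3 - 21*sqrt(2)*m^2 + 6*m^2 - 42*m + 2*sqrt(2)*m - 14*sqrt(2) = (m - 7)*(m + sqrt(2))^3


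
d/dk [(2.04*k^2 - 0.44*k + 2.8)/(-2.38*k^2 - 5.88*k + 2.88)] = (-13.0424*k^2 + 25.0784*k + 15.1968)/(5.6644*k^4 + 27.9888*k^3 + 20.8656*k^2 - 33.8688*k + 8.2944)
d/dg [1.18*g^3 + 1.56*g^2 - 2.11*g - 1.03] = 3.54*g^2 + 3.12*g - 2.11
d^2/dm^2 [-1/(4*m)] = -1/(2*m^3)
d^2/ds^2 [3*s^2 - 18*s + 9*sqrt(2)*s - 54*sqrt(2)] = 6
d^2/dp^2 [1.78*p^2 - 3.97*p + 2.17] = 3.56000000000000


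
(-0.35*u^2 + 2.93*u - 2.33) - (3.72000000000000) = -0.35*u^2 + 2.93*u - 6.05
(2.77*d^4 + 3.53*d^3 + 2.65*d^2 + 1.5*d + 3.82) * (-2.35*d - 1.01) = -6.5095*d^5 - 11.0932*d^4 - 9.7928*d^3 - 6.2015*d^2 - 10.492*d - 3.8582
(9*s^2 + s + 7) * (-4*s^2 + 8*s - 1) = -36*s^4 + 68*s^3 - 29*s^2 + 55*s - 7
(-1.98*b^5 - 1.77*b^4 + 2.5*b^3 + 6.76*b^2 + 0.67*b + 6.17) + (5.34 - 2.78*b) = -1.98*b^5 - 1.77*b^4 + 2.5*b^3 + 6.76*b^2 - 2.11*b + 11.51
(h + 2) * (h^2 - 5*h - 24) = h^3 - 3*h^2 - 34*h - 48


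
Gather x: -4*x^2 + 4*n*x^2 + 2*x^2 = x^2*(4*n - 2)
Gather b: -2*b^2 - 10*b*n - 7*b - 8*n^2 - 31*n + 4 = -2*b^2 + b*(-10*n - 7) - 8*n^2 - 31*n + 4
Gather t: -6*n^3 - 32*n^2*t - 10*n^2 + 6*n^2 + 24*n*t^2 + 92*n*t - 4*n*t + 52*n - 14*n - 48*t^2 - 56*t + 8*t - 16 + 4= -6*n^3 - 4*n^2 + 38*n + t^2*(24*n - 48) + t*(-32*n^2 + 88*n - 48) - 12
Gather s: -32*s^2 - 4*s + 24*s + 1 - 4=-32*s^2 + 20*s - 3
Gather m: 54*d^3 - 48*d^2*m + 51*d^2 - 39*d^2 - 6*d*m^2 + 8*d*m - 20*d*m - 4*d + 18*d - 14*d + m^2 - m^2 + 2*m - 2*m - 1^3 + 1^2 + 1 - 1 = 54*d^3 + 12*d^2 - 6*d*m^2 + m*(-48*d^2 - 12*d)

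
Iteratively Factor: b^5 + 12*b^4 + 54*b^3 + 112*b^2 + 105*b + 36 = (b + 1)*(b^4 + 11*b^3 + 43*b^2 + 69*b + 36) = (b + 1)*(b + 3)*(b^3 + 8*b^2 + 19*b + 12) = (b + 1)*(b + 3)^2*(b^2 + 5*b + 4) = (b + 1)^2*(b + 3)^2*(b + 4)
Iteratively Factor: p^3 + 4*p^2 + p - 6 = (p + 3)*(p^2 + p - 2) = (p + 2)*(p + 3)*(p - 1)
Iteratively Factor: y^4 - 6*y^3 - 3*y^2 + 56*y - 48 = (y - 4)*(y^3 - 2*y^2 - 11*y + 12) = (y - 4)*(y + 3)*(y^2 - 5*y + 4) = (y - 4)^2*(y + 3)*(y - 1)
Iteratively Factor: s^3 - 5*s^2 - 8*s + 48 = (s + 3)*(s^2 - 8*s + 16) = (s - 4)*(s + 3)*(s - 4)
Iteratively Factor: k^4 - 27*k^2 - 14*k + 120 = (k - 2)*(k^3 + 2*k^2 - 23*k - 60) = (k - 2)*(k + 3)*(k^2 - k - 20) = (k - 5)*(k - 2)*(k + 3)*(k + 4)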